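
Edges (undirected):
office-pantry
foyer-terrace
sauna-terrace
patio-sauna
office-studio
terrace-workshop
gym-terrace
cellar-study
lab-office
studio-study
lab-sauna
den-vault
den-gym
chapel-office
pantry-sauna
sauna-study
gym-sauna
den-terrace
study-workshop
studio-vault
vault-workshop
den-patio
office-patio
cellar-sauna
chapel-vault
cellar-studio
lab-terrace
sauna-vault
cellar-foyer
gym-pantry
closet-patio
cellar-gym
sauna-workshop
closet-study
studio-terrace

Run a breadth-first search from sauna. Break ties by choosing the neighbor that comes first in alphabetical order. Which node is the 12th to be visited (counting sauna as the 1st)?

studio

Visit sauna; enqueue cellar, gym, lab, pantry, patio, study, terrace, vault, workshop → queue [cellar, gym, lab, pantry, patio, study, terrace, vault, workshop]
Visit cellar; enqueue foyer, studio → queue [gym, lab, pantry, patio, study, terrace, vault, workshop, foyer, studio]
Visit gym; enqueue den → queue [lab, pantry, patio, study, terrace, vault, workshop, foyer, studio, den]
Visit lab; enqueue office → queue [pantry, patio, study, terrace, vault, workshop, foyer, studio, den, office]
Visit pantry → queue [patio, study, terrace, vault, workshop, foyer, studio, den, office]
Visit patio; enqueue closet → queue [study, terrace, vault, workshop, foyer, studio, den, office, closet]
Visit study → queue [terrace, vault, workshop, foyer, studio, den, office, closet]
Visit terrace → queue [vault, workshop, foyer, studio, den, office, closet]
Visit vault; enqueue chapel → queue [workshop, foyer, studio, den, office, closet, chapel]
Visit workshop → queue [foyer, studio, den, office, closet, chapel]
Visit foyer → queue [studio, den, office, closet, chapel]
Visit studio → queue [den, office, closet, chapel]
Visit den → queue [office, closet, chapel]
Visit office → queue [closet, chapel]
Visit closet → queue [chapel]
Visit chapel → queue []

Visit order: sauna, cellar, gym, lab, pantry, patio, study, terrace, vault, workshop, foyer, studio, den, office, closet, chapel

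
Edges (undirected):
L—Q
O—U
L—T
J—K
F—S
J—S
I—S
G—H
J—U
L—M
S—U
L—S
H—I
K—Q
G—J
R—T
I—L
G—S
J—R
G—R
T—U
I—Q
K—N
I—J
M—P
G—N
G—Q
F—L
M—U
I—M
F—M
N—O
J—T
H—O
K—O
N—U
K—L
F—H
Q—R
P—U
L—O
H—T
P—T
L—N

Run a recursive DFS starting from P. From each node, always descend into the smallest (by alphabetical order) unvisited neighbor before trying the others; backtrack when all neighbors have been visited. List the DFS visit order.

Visit P
P → M
M → F
F → H
H → G
G → J
J → I
I → L
L → K
K → N
N → O
O → U
U → S
U → T
T → R
R → Q

P → M → F → H → G → J → I → L → K → N → O → U → S → T → R → Q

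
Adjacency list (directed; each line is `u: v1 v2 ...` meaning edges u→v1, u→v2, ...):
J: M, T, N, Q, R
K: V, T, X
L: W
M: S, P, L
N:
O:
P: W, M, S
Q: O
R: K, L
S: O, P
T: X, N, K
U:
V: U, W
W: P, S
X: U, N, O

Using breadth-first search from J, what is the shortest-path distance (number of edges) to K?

2

Level 0: J
Level 1: M, N, Q, R, T
Level 2: K, L, O, P, S, X
Level 3: U, V, W
K first appears at level 2.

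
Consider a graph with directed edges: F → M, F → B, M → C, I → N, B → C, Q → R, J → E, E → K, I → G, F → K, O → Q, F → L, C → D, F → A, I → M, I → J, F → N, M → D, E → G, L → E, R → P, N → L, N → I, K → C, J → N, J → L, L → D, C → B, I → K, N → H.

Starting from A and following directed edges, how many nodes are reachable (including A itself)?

1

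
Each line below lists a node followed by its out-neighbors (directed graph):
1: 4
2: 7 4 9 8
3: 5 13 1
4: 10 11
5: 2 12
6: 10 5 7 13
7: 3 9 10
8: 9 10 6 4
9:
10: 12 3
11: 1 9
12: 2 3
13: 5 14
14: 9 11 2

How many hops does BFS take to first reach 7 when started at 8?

Level 0: 8
Level 1: 4, 6, 9, 10
Level 2: 3, 5, 7, 11, 12, 13
Level 3: 1, 2, 14
7 first appears at level 2.

2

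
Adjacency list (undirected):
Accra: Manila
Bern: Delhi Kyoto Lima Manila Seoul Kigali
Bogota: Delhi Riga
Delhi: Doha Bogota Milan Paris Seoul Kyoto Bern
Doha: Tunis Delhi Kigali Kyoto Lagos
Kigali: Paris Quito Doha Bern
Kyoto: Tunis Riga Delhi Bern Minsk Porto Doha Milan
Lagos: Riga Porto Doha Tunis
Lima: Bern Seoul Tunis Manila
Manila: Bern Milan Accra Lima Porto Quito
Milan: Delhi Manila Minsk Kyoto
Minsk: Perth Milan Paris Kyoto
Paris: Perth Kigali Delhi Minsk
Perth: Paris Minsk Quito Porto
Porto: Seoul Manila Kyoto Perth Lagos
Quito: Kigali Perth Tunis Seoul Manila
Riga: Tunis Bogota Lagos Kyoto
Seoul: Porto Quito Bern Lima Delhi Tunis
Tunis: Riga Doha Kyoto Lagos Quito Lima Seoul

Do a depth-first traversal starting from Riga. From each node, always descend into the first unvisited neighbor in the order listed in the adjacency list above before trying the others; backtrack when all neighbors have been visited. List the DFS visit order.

Visit Riga
Riga → Tunis
Tunis → Doha
Doha → Delhi
Delhi → Bogota
Delhi → Milan
Milan → Manila
Manila → Bern
Bern → Kyoto
Kyoto → Minsk
Minsk → Perth
Perth → Paris
Paris → Kigali
Kigali → Quito
Quito → Seoul
Seoul → Porto
Porto → Lagos
Seoul → Lima
Manila → Accra

Riga Tunis Doha Delhi Bogota Milan Manila Bern Kyoto Minsk Perth Paris Kigali Quito Seoul Porto Lagos Lima Accra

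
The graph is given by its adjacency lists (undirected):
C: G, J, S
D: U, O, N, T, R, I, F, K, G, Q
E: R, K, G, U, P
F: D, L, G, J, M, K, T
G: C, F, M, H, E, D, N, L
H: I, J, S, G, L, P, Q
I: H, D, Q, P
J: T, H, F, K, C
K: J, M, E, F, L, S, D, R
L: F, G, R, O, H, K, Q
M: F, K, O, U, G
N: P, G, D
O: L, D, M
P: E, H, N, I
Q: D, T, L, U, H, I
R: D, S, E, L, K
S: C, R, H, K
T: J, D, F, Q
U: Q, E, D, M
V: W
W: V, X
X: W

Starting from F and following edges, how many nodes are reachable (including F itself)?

BFS from F visits: F, D, L, G, J, M, K, T, U, O, N, R, I, Q, H, C, E, S, P
Reachable nodes: 19 of 22 total.

19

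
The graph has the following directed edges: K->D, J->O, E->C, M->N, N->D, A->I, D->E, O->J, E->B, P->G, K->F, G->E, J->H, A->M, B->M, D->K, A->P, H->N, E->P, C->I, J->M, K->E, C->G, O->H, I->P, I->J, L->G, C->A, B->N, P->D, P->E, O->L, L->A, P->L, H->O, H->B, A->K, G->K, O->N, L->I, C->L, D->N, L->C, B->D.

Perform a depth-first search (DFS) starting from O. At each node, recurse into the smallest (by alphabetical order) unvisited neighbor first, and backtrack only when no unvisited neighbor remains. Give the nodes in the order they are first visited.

O → H → B → D → E → C → A → I → J → M → N → P → G → K → F → L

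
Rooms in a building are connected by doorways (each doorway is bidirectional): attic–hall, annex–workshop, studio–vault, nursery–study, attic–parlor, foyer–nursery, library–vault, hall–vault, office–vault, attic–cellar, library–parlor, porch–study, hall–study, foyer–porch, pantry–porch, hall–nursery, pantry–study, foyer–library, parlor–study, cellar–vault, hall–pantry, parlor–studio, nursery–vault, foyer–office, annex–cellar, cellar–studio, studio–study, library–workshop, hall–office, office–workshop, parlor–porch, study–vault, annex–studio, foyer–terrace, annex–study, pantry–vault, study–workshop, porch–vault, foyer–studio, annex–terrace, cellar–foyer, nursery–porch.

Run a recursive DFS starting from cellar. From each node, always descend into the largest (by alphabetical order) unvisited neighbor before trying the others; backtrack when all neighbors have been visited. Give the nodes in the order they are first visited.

Visit cellar
cellar → vault
vault → study
study → workshop
workshop → office
office → hall
hall → pantry
pantry → porch
porch → parlor
parlor → studio
studio → foyer
foyer → terrace
terrace → annex
foyer → nursery
foyer → library
parlor → attic

cellar → vault → study → workshop → office → hall → pantry → porch → parlor → studio → foyer → terrace → annex → nursery → library → attic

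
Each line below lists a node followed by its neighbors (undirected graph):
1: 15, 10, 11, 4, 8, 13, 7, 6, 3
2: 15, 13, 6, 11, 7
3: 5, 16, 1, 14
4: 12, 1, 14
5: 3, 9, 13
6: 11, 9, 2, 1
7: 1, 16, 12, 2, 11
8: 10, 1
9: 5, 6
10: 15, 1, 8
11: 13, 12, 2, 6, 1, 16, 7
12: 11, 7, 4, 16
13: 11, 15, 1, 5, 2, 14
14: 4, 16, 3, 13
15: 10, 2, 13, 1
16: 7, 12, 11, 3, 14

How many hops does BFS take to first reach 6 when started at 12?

2

Level 0: 12
Level 1: 4, 7, 11, 16
Level 2: 1, 2, 3, 6, 13, 14
Level 3: 5, 8, 9, 10, 15
6 first appears at level 2.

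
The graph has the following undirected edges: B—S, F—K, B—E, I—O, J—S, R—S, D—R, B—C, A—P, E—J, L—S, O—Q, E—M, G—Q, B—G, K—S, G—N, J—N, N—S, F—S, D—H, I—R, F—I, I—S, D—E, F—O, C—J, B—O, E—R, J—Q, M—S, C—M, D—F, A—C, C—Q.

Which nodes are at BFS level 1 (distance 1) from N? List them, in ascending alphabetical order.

G, J, S

Level 0: N
Level 1: G, J, S
Level 2: B, C, E, F, I, K, L, M, Q, R
Level 3: A, D, O
Level 4: H, P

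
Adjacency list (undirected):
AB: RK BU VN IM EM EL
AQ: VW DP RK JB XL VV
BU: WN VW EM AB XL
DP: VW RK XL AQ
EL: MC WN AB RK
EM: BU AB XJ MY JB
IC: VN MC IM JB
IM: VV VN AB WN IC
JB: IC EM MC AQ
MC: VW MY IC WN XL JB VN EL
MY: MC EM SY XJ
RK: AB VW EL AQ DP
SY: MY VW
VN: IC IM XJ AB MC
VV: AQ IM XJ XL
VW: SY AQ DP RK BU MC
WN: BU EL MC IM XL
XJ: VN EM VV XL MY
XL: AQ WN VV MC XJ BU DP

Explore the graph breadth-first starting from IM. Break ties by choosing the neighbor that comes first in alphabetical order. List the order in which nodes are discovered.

Visit IM; enqueue AB, IC, VN, VV, WN → queue [AB, IC, VN, VV, WN]
Visit AB; enqueue BU, EL, EM, RK → queue [IC, VN, VV, WN, BU, EL, EM, RK]
Visit IC; enqueue JB, MC → queue [VN, VV, WN, BU, EL, EM, RK, JB, MC]
Visit VN; enqueue XJ → queue [VV, WN, BU, EL, EM, RK, JB, MC, XJ]
Visit VV; enqueue AQ, XL → queue [WN, BU, EL, EM, RK, JB, MC, XJ, AQ, XL]
Visit WN → queue [BU, EL, EM, RK, JB, MC, XJ, AQ, XL]
Visit BU; enqueue VW → queue [EL, EM, RK, JB, MC, XJ, AQ, XL, VW]
Visit EL → queue [EM, RK, JB, MC, XJ, AQ, XL, VW]
Visit EM; enqueue MY → queue [RK, JB, MC, XJ, AQ, XL, VW, MY]
Visit RK; enqueue DP → queue [JB, MC, XJ, AQ, XL, VW, MY, DP]
Visit JB → queue [MC, XJ, AQ, XL, VW, MY, DP]
Visit MC → queue [XJ, AQ, XL, VW, MY, DP]
Visit XJ → queue [AQ, XL, VW, MY, DP]
Visit AQ → queue [XL, VW, MY, DP]
Visit XL → queue [VW, MY, DP]
Visit VW; enqueue SY → queue [MY, DP, SY]
Visit MY → queue [DP, SY]
Visit DP → queue [SY]
Visit SY → queue []

IM AB IC VN VV WN BU EL EM RK JB MC XJ AQ XL VW MY DP SY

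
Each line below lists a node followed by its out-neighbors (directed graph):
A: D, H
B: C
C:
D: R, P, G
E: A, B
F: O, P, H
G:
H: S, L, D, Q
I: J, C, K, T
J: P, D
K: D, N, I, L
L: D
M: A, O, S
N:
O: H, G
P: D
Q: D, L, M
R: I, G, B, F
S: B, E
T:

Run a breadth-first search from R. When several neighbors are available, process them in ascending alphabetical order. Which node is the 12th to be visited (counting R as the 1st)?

T

Visit R; enqueue B, F, G, I → queue [B, F, G, I]
Visit B; enqueue C → queue [F, G, I, C]
Visit F; enqueue H, O, P → queue [G, I, C, H, O, P]
Visit G → queue [I, C, H, O, P]
Visit I; enqueue J, K, T → queue [C, H, O, P, J, K, T]
Visit C → queue [H, O, P, J, K, T]
Visit H; enqueue D, L, Q, S → queue [O, P, J, K, T, D, L, Q, S]
Visit O → queue [P, J, K, T, D, L, Q, S]
Visit P → queue [J, K, T, D, L, Q, S]
Visit J → queue [K, T, D, L, Q, S]
Visit K; enqueue N → queue [T, D, L, Q, S, N]
Visit T → queue [D, L, Q, S, N]
Visit D → queue [L, Q, S, N]
Visit L → queue [Q, S, N]
Visit Q; enqueue M → queue [S, N, M]
Visit S; enqueue E → queue [N, M, E]
Visit N → queue [M, E]
Visit M; enqueue A → queue [E, A]
Visit E → queue [A]
Visit A → queue []

Visit order: R, B, F, G, I, C, H, O, P, J, K, T, D, L, Q, S, N, M, E, A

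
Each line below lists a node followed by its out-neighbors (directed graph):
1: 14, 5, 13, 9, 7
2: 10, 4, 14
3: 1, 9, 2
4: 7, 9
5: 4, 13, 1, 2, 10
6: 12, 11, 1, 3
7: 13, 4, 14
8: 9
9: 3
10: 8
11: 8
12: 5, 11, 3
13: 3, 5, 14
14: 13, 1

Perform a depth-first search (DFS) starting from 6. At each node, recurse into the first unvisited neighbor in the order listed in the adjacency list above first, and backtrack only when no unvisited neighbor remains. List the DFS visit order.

Visit 6
6 → 12
12 → 5
5 → 4
4 → 7
7 → 13
13 → 3
3 → 1
1 → 14
1 → 9
3 → 2
2 → 10
10 → 8
12 → 11

6 → 12 → 5 → 4 → 7 → 13 → 3 → 1 → 14 → 9 → 2 → 10 → 8 → 11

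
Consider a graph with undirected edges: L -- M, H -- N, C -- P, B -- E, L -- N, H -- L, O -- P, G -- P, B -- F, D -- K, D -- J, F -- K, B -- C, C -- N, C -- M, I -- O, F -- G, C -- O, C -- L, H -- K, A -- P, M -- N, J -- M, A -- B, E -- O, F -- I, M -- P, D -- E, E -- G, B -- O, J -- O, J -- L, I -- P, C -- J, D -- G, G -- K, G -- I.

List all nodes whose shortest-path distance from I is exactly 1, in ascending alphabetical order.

Level 0: I
Level 1: F, G, O, P
Level 2: A, B, C, D, E, J, K, M
Level 3: H, L, N

F, G, O, P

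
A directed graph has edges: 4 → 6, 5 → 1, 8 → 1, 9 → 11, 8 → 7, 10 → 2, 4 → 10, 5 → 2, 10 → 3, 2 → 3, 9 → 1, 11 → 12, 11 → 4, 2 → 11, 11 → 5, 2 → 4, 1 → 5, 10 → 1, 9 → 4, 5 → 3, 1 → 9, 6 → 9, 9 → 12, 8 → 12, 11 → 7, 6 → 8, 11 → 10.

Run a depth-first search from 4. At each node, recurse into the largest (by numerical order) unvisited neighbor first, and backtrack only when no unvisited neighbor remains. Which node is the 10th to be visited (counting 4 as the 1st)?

9

Visit 4
4 → 10
10 → 3
10 → 2
2 → 11
11 → 12
11 → 7
11 → 5
5 → 1
1 → 9
4 → 6
6 → 8

Visit order: 4, 10, 3, 2, 11, 12, 7, 5, 1, 9, 6, 8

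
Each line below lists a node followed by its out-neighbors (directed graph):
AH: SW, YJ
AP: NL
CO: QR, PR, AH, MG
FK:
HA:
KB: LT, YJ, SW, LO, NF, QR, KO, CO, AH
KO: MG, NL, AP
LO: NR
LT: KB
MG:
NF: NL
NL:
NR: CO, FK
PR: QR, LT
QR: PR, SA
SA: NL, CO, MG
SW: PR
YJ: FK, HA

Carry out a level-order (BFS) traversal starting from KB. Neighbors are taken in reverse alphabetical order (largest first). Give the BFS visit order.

Visit KB; enqueue YJ, SW, QR, NF, LT, LO, KO, CO, AH → queue [YJ, SW, QR, NF, LT, LO, KO, CO, AH]
Visit YJ; enqueue HA, FK → queue [SW, QR, NF, LT, LO, KO, CO, AH, HA, FK]
Visit SW; enqueue PR → queue [QR, NF, LT, LO, KO, CO, AH, HA, FK, PR]
Visit QR; enqueue SA → queue [NF, LT, LO, KO, CO, AH, HA, FK, PR, SA]
Visit NF; enqueue NL → queue [LT, LO, KO, CO, AH, HA, FK, PR, SA, NL]
Visit LT → queue [LO, KO, CO, AH, HA, FK, PR, SA, NL]
Visit LO; enqueue NR → queue [KO, CO, AH, HA, FK, PR, SA, NL, NR]
Visit KO; enqueue MG, AP → queue [CO, AH, HA, FK, PR, SA, NL, NR, MG, AP]
Visit CO → queue [AH, HA, FK, PR, SA, NL, NR, MG, AP]
Visit AH → queue [HA, FK, PR, SA, NL, NR, MG, AP]
Visit HA → queue [FK, PR, SA, NL, NR, MG, AP]
Visit FK → queue [PR, SA, NL, NR, MG, AP]
Visit PR → queue [SA, NL, NR, MG, AP]
Visit SA → queue [NL, NR, MG, AP]
Visit NL → queue [NR, MG, AP]
Visit NR → queue [MG, AP]
Visit MG → queue [AP]
Visit AP → queue []

KB YJ SW QR NF LT LO KO CO AH HA FK PR SA NL NR MG AP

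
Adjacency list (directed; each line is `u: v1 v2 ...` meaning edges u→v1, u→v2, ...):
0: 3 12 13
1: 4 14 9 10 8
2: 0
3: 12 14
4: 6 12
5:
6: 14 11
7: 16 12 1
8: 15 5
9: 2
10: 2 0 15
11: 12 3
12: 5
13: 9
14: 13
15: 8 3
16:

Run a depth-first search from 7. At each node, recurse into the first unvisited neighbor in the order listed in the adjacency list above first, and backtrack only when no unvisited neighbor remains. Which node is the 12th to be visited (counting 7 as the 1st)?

0

Visit 7
7 → 16
7 → 12
12 → 5
7 → 1
1 → 4
4 → 6
6 → 14
14 → 13
13 → 9
9 → 2
2 → 0
0 → 3
6 → 11
1 → 10
10 → 15
15 → 8

Visit order: 7, 16, 12, 5, 1, 4, 6, 14, 13, 9, 2, 0, 3, 11, 10, 15, 8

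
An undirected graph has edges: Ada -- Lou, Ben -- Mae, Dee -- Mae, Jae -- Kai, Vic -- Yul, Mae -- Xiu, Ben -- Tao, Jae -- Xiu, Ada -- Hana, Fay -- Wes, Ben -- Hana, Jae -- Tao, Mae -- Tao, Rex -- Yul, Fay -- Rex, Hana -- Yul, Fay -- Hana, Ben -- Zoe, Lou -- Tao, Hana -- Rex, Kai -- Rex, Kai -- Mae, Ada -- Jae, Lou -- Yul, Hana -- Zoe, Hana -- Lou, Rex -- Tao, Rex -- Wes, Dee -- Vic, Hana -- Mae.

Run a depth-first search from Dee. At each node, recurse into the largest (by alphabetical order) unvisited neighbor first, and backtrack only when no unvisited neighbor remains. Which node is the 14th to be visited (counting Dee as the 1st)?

Visit Dee
Dee → Vic
Vic → Yul
Yul → Rex
Rex → Wes
Wes → Fay
Fay → Hana
Hana → Zoe
Zoe → Ben
Ben → Tao
Tao → Mae
Mae → Xiu
Xiu → Jae
Jae → Kai
Jae → Ada
Ada → Lou

Visit order: Dee, Vic, Yul, Rex, Wes, Fay, Hana, Zoe, Ben, Tao, Mae, Xiu, Jae, Kai, Ada, Lou

Kai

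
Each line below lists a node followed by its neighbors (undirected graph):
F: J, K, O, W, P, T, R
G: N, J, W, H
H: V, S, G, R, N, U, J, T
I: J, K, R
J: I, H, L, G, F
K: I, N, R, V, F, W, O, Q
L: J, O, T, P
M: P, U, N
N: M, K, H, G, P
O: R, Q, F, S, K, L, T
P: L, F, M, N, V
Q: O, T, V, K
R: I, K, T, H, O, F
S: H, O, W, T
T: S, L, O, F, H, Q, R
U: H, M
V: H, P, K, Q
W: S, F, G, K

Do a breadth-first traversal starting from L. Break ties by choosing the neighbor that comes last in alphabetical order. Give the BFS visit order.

L -> T -> P -> O -> J -> S -> R -> Q -> H -> F -> V -> N -> M -> K -> I -> G -> W -> U

Visit L; enqueue T, P, O, J → queue [T, P, O, J]
Visit T; enqueue S, R, Q, H, F → queue [P, O, J, S, R, Q, H, F]
Visit P; enqueue V, N, M → queue [O, J, S, R, Q, H, F, V, N, M]
Visit O; enqueue K → queue [J, S, R, Q, H, F, V, N, M, K]
Visit J; enqueue I, G → queue [S, R, Q, H, F, V, N, M, K, I, G]
Visit S; enqueue W → queue [R, Q, H, F, V, N, M, K, I, G, W]
Visit R → queue [Q, H, F, V, N, M, K, I, G, W]
Visit Q → queue [H, F, V, N, M, K, I, G, W]
Visit H; enqueue U → queue [F, V, N, M, K, I, G, W, U]
Visit F → queue [V, N, M, K, I, G, W, U]
Visit V → queue [N, M, K, I, G, W, U]
Visit N → queue [M, K, I, G, W, U]
Visit M → queue [K, I, G, W, U]
Visit K → queue [I, G, W, U]
Visit I → queue [G, W, U]
Visit G → queue [W, U]
Visit W → queue [U]
Visit U → queue []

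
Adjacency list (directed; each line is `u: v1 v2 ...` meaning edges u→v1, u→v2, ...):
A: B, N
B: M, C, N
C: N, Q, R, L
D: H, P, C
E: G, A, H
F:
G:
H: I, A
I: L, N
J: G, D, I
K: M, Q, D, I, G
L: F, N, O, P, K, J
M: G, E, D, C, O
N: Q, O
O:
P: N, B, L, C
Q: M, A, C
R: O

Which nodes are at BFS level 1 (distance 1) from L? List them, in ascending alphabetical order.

F, J, K, N, O, P

Level 0: L
Level 1: F, J, K, N, O, P
Level 2: B, C, D, G, I, M, Q
Level 3: A, E, H, R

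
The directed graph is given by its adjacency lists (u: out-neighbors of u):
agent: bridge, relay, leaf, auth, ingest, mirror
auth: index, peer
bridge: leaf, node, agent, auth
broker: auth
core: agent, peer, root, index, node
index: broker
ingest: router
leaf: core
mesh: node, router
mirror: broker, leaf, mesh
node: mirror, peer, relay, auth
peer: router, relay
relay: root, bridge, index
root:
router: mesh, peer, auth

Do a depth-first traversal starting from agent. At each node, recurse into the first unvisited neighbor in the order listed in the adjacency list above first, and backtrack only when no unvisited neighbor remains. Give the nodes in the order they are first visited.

Visit agent
agent → bridge
bridge → leaf
leaf → core
core → peer
peer → router
router → mesh
mesh → node
node → mirror
mirror → broker
broker → auth
auth → index
node → relay
relay → root
agent → ingest

agent -> bridge -> leaf -> core -> peer -> router -> mesh -> node -> mirror -> broker -> auth -> index -> relay -> root -> ingest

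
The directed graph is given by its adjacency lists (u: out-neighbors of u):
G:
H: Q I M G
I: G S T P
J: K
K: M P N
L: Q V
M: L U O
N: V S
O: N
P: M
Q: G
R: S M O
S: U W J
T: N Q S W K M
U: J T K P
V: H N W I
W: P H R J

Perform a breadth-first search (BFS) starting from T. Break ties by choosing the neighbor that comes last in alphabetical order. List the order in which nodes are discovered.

Visit T; enqueue W, S, Q, N, M, K → queue [W, S, Q, N, M, K]
Visit W; enqueue R, P, J, H → queue [S, Q, N, M, K, R, P, J, H]
Visit S; enqueue U → queue [Q, N, M, K, R, P, J, H, U]
Visit Q; enqueue G → queue [N, M, K, R, P, J, H, U, G]
Visit N; enqueue V → queue [M, K, R, P, J, H, U, G, V]
Visit M; enqueue O, L → queue [K, R, P, J, H, U, G, V, O, L]
Visit K → queue [R, P, J, H, U, G, V, O, L]
Visit R → queue [P, J, H, U, G, V, O, L]
Visit P → queue [J, H, U, G, V, O, L]
Visit J → queue [H, U, G, V, O, L]
Visit H; enqueue I → queue [U, G, V, O, L, I]
Visit U → queue [G, V, O, L, I]
Visit G → queue [V, O, L, I]
Visit V → queue [O, L, I]
Visit O → queue [L, I]
Visit L → queue [I]
Visit I → queue []

T -> W -> S -> Q -> N -> M -> K -> R -> P -> J -> H -> U -> G -> V -> O -> L -> I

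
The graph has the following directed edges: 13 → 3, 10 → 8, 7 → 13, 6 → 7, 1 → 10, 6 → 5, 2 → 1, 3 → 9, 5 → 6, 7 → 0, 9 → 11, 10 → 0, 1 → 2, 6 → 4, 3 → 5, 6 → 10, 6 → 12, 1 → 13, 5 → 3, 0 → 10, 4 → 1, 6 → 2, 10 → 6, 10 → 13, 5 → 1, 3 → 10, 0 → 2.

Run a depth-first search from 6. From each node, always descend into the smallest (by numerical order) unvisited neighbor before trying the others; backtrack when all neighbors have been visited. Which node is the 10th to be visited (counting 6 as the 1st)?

9

Visit 6
6 → 2
2 → 1
1 → 10
10 → 0
10 → 8
10 → 13
13 → 3
3 → 5
3 → 9
9 → 11
6 → 4
6 → 7
6 → 12

Visit order: 6, 2, 1, 10, 0, 8, 13, 3, 5, 9, 11, 4, 7, 12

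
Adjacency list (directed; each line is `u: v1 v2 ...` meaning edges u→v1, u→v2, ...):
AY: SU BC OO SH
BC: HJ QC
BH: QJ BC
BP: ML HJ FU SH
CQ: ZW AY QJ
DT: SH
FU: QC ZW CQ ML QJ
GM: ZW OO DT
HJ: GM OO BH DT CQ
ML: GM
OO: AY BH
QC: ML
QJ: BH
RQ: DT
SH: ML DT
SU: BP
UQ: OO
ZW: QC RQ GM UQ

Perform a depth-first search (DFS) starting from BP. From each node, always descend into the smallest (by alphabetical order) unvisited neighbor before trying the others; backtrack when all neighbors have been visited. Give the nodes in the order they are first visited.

BP, FU, CQ, AY, BC, HJ, BH, QJ, DT, SH, ML, GM, OO, ZW, QC, RQ, UQ, SU

Visit BP
BP → FU
FU → CQ
CQ → AY
AY → BC
BC → HJ
HJ → BH
BH → QJ
HJ → DT
DT → SH
SH → ML
ML → GM
GM → OO
GM → ZW
ZW → QC
ZW → RQ
ZW → UQ
AY → SU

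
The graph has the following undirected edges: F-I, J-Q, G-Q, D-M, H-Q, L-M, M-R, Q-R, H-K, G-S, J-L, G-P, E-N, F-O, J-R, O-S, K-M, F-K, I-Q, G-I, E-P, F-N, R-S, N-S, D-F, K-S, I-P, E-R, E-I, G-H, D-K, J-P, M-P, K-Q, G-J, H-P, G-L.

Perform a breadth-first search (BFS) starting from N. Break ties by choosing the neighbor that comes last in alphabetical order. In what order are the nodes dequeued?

Visit N; enqueue S, F, E → queue [S, F, E]
Visit S; enqueue R, O, K, G → queue [F, E, R, O, K, G]
Visit F; enqueue I, D → queue [E, R, O, K, G, I, D]
Visit E; enqueue P → queue [R, O, K, G, I, D, P]
Visit R; enqueue Q, M, J → queue [O, K, G, I, D, P, Q, M, J]
Visit O → queue [K, G, I, D, P, Q, M, J]
Visit K; enqueue H → queue [G, I, D, P, Q, M, J, H]
Visit G; enqueue L → queue [I, D, P, Q, M, J, H, L]
Visit I → queue [D, P, Q, M, J, H, L]
Visit D → queue [P, Q, M, J, H, L]
Visit P → queue [Q, M, J, H, L]
Visit Q → queue [M, J, H, L]
Visit M → queue [J, H, L]
Visit J → queue [H, L]
Visit H → queue [L]
Visit L → queue []

N → S → F → E → R → O → K → G → I → D → P → Q → M → J → H → L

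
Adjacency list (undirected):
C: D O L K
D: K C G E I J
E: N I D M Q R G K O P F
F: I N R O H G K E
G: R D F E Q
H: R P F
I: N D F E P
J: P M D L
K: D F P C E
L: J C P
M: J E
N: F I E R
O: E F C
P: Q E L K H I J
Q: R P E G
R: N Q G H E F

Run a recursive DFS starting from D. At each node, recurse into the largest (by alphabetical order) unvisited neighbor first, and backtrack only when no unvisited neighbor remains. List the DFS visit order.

D, K, P, Q, R, N, I, F, O, E, M, J, L, C, G, H

Visit D
D → K
K → P
P → Q
Q → R
R → N
N → I
I → F
F → O
O → E
E → M
M → J
J → L
L → C
E → G
F → H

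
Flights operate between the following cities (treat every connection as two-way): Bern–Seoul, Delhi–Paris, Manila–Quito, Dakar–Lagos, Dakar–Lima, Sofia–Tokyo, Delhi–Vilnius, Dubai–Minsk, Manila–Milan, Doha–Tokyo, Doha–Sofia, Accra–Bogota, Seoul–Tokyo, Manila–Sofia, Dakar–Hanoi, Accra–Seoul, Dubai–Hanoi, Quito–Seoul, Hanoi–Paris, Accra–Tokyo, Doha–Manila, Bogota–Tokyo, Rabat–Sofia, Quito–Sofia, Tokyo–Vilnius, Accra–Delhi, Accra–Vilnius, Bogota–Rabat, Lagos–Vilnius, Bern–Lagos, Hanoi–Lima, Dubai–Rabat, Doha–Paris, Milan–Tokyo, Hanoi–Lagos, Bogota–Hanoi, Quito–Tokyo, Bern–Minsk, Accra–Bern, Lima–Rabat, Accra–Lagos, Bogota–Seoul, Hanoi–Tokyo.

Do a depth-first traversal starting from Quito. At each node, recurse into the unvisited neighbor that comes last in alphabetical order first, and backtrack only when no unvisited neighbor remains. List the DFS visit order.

Visit Quito
Quito → Tokyo
Tokyo → Vilnius
Vilnius → Lagos
Lagos → Hanoi
Hanoi → Paris
Paris → Doha
Doha → Sofia
Sofia → Rabat
Rabat → Lima
Lima → Dakar
Rabat → Dubai
Dubai → Minsk
Minsk → Bern
Bern → Seoul
Seoul → Bogota
Bogota → Accra
Accra → Delhi
Sofia → Manila
Manila → Milan

Quito Tokyo Vilnius Lagos Hanoi Paris Doha Sofia Rabat Lima Dakar Dubai Minsk Bern Seoul Bogota Accra Delhi Manila Milan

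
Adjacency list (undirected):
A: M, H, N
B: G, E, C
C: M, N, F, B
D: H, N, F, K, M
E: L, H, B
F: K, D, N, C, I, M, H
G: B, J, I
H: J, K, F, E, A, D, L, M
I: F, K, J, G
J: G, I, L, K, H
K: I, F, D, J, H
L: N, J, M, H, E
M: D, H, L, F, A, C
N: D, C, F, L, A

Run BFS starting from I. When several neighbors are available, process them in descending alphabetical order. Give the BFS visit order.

I, K, J, G, F, H, D, L, B, N, M, C, E, A

Visit I; enqueue K, J, G, F → queue [K, J, G, F]
Visit K; enqueue H, D → queue [J, G, F, H, D]
Visit J; enqueue L → queue [G, F, H, D, L]
Visit G; enqueue B → queue [F, H, D, L, B]
Visit F; enqueue N, M, C → queue [H, D, L, B, N, M, C]
Visit H; enqueue E, A → queue [D, L, B, N, M, C, E, A]
Visit D → queue [L, B, N, M, C, E, A]
Visit L → queue [B, N, M, C, E, A]
Visit B → queue [N, M, C, E, A]
Visit N → queue [M, C, E, A]
Visit M → queue [C, E, A]
Visit C → queue [E, A]
Visit E → queue [A]
Visit A → queue []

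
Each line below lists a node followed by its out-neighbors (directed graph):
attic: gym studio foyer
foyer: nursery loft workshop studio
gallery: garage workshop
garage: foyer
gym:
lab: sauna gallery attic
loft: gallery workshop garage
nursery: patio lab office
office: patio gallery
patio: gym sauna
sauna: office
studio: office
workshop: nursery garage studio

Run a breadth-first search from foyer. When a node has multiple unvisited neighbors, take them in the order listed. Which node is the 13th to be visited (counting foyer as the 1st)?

Visit foyer; enqueue nursery, loft, workshop, studio → queue [nursery, loft, workshop, studio]
Visit nursery; enqueue patio, lab, office → queue [loft, workshop, studio, patio, lab, office]
Visit loft; enqueue gallery, garage → queue [workshop, studio, patio, lab, office, gallery, garage]
Visit workshop → queue [studio, patio, lab, office, gallery, garage]
Visit studio → queue [patio, lab, office, gallery, garage]
Visit patio; enqueue gym, sauna → queue [lab, office, gallery, garage, gym, sauna]
Visit lab; enqueue attic → queue [office, gallery, garage, gym, sauna, attic]
Visit office → queue [gallery, garage, gym, sauna, attic]
Visit gallery → queue [garage, gym, sauna, attic]
Visit garage → queue [gym, sauna, attic]
Visit gym → queue [sauna, attic]
Visit sauna → queue [attic]
Visit attic → queue []

Visit order: foyer, nursery, loft, workshop, studio, patio, lab, office, gallery, garage, gym, sauna, attic

attic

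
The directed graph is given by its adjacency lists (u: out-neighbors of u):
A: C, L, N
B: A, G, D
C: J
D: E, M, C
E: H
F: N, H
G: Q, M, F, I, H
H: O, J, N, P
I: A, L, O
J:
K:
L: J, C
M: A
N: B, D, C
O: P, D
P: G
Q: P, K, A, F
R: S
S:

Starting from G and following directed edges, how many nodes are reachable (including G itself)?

BFS from G visits: G, F, H, I, M, Q, N, J, O, P, A, L, K, B, C, D, E
Reachable nodes: 17 of 19 total.

17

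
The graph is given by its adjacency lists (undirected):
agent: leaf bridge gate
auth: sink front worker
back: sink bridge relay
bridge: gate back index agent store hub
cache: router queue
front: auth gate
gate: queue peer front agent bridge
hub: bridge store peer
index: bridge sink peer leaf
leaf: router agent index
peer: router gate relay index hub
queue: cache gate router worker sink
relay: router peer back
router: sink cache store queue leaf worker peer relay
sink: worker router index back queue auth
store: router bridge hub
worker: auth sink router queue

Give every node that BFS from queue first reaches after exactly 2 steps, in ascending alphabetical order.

agent, auth, back, bridge, front, index, leaf, peer, relay, store

Level 0: queue
Level 1: cache, gate, router, sink, worker
Level 2: agent, auth, back, bridge, front, index, leaf, peer, relay, store
Level 3: hub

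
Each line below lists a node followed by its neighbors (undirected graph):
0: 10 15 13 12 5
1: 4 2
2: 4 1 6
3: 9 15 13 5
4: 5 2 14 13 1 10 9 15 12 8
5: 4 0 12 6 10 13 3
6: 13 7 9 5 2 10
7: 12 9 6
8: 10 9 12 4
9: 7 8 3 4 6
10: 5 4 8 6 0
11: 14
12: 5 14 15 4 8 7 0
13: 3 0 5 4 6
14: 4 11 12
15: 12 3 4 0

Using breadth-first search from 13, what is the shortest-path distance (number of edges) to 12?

2

Level 0: 13
Level 1: 0, 3, 4, 5, 6
Level 2: 1, 2, 7, 8, 9, 10, 12, 14, 15
Level 3: 11
12 first appears at level 2.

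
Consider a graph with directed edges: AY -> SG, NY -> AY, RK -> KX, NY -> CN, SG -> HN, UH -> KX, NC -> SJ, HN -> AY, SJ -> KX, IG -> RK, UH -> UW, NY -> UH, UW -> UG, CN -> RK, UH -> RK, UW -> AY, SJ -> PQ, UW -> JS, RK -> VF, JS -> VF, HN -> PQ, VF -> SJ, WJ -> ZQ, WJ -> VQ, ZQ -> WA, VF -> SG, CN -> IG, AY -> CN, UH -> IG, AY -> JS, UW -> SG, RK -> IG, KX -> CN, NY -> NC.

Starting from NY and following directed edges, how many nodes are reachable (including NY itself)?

BFS from NY visits: NY, UH, NC, CN, AY, UW, RK, KX, IG, SJ, SG, JS, UG, VF, PQ, HN
Reachable nodes: 16 of 20 total.

16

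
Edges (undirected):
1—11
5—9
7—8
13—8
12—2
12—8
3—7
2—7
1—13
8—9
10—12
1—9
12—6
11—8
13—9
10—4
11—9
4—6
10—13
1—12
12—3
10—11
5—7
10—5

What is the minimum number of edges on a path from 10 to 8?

Level 0: 10
Level 1: 4, 5, 11, 12, 13
Level 2: 1, 2, 3, 6, 7, 8, 9
8 first appears at level 2.

2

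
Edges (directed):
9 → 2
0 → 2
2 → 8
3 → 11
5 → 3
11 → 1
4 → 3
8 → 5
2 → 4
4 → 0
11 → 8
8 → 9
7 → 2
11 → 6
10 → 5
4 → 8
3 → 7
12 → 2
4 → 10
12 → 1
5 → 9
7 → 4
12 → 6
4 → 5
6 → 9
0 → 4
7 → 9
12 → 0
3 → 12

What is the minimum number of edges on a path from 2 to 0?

2

Level 0: 2
Level 1: 4, 8
Level 2: 0, 3, 5, 9, 10
Level 3: 7, 11, 12
Level 4: 1, 6
0 first appears at level 2.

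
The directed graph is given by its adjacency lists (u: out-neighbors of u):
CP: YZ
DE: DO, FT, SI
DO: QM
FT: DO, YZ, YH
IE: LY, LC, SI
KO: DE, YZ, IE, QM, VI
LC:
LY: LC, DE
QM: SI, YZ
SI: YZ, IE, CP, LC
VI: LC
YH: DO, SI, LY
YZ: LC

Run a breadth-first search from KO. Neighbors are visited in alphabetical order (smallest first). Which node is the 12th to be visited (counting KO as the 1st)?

Visit KO; enqueue DE, IE, QM, VI, YZ → queue [DE, IE, QM, VI, YZ]
Visit DE; enqueue DO, FT, SI → queue [IE, QM, VI, YZ, DO, FT, SI]
Visit IE; enqueue LC, LY → queue [QM, VI, YZ, DO, FT, SI, LC, LY]
Visit QM → queue [VI, YZ, DO, FT, SI, LC, LY]
Visit VI → queue [YZ, DO, FT, SI, LC, LY]
Visit YZ → queue [DO, FT, SI, LC, LY]
Visit DO → queue [FT, SI, LC, LY]
Visit FT; enqueue YH → queue [SI, LC, LY, YH]
Visit SI; enqueue CP → queue [LC, LY, YH, CP]
Visit LC → queue [LY, YH, CP]
Visit LY → queue [YH, CP]
Visit YH → queue [CP]
Visit CP → queue []

Visit order: KO, DE, IE, QM, VI, YZ, DO, FT, SI, LC, LY, YH, CP

YH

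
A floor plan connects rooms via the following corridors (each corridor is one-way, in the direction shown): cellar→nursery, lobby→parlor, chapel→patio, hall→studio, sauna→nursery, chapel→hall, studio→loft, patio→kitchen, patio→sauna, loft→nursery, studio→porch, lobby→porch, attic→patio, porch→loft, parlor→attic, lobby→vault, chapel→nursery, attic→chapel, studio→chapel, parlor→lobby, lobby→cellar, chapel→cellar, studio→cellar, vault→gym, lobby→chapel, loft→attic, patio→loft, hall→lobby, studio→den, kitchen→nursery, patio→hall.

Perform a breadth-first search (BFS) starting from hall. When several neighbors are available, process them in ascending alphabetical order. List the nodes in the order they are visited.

Visit hall; enqueue lobby, studio → queue [lobby, studio]
Visit lobby; enqueue cellar, chapel, parlor, porch, vault → queue [studio, cellar, chapel, parlor, porch, vault]
Visit studio; enqueue den, loft → queue [cellar, chapel, parlor, porch, vault, den, loft]
Visit cellar; enqueue nursery → queue [chapel, parlor, porch, vault, den, loft, nursery]
Visit chapel; enqueue patio → queue [parlor, porch, vault, den, loft, nursery, patio]
Visit parlor; enqueue attic → queue [porch, vault, den, loft, nursery, patio, attic]
Visit porch → queue [vault, den, loft, nursery, patio, attic]
Visit vault; enqueue gym → queue [den, loft, nursery, patio, attic, gym]
Visit den → queue [loft, nursery, patio, attic, gym]
Visit loft → queue [nursery, patio, attic, gym]
Visit nursery → queue [patio, attic, gym]
Visit patio; enqueue kitchen, sauna → queue [attic, gym, kitchen, sauna]
Visit attic → queue [gym, kitchen, sauna]
Visit gym → queue [kitchen, sauna]
Visit kitchen → queue [sauna]
Visit sauna → queue []

hall, lobby, studio, cellar, chapel, parlor, porch, vault, den, loft, nursery, patio, attic, gym, kitchen, sauna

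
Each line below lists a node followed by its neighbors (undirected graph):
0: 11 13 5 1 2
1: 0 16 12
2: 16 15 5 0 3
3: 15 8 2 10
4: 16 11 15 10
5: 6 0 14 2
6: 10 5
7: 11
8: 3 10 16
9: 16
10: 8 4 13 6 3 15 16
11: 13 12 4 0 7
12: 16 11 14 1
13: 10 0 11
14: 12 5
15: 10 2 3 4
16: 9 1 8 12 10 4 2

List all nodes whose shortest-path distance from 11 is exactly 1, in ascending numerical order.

0, 4, 7, 12, 13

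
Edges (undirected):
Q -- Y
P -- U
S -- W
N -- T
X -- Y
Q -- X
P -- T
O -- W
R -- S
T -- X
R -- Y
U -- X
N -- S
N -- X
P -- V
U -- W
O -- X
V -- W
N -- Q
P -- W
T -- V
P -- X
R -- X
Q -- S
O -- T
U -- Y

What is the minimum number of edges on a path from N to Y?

2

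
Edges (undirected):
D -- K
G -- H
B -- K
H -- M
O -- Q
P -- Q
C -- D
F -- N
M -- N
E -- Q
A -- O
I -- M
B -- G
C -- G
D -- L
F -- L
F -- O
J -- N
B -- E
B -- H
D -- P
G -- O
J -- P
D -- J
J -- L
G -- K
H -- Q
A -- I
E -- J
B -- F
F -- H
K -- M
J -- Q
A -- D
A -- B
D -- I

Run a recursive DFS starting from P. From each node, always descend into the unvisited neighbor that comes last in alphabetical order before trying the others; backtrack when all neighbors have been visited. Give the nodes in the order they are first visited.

P Q O G K M N J L F H B E A I D C

Visit P
P → Q
Q → O
O → G
G → K
K → M
M → N
N → J
J → L
L → F
F → H
H → B
B → E
B → A
A → I
I → D
D → C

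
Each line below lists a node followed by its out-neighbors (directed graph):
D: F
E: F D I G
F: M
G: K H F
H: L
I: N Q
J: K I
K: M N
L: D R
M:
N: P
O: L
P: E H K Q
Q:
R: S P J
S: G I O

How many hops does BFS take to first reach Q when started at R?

Level 0: R
Level 1: J, P, S
Level 2: E, G, H, I, K, O, Q
Level 3: D, F, L, M, N
Q first appears at level 2.

2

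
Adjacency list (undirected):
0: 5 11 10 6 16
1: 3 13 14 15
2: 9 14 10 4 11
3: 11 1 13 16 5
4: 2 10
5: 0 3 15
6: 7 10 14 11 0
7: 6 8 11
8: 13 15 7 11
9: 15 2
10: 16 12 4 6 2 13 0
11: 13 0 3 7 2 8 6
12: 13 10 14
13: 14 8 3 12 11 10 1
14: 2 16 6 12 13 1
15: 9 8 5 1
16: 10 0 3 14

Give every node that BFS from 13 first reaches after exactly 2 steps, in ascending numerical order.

Level 0: 13
Level 1: 1, 3, 8, 10, 11, 12, 14
Level 2: 0, 2, 4, 5, 6, 7, 15, 16
Level 3: 9

0, 2, 4, 5, 6, 7, 15, 16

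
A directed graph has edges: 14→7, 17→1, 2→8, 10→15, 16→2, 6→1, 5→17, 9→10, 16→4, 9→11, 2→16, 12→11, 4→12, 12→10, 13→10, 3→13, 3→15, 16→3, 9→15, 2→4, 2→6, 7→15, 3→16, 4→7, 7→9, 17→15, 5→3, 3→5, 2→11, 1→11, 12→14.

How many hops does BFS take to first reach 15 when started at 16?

2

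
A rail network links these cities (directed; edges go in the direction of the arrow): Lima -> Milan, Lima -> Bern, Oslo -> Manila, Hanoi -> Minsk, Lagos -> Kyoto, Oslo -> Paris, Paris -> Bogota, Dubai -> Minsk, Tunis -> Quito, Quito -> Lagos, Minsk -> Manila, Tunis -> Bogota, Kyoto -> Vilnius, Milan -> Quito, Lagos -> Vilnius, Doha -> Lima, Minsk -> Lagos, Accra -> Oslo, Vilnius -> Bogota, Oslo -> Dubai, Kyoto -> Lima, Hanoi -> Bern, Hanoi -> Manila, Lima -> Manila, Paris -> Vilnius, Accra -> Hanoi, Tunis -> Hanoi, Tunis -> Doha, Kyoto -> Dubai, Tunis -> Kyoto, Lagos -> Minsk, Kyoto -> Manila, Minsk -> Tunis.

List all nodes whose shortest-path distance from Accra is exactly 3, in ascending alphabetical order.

Level 0: Accra
Level 1: Hanoi, Oslo
Level 2: Bern, Dubai, Manila, Minsk, Paris
Level 3: Bogota, Lagos, Tunis, Vilnius
Level 4: Doha, Kyoto, Quito
Level 5: Lima
Level 6: Milan

Bogota, Lagos, Tunis, Vilnius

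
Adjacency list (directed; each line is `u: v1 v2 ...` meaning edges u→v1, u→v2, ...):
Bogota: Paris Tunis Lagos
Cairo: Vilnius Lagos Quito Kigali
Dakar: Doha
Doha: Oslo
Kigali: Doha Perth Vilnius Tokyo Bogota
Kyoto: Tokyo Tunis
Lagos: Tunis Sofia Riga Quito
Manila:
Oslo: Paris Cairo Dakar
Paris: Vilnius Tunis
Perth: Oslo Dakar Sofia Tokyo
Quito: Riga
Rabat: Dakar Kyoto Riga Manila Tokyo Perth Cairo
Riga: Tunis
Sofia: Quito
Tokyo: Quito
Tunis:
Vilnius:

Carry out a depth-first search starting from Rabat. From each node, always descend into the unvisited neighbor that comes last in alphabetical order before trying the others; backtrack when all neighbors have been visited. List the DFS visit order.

Visit Rabat
Rabat → Tokyo
Tokyo → Quito
Quito → Riga
Riga → Tunis
Rabat → Perth
Perth → Sofia
Perth → Oslo
Oslo → Paris
Paris → Vilnius
Oslo → Dakar
Dakar → Doha
Oslo → Cairo
Cairo → Lagos
Cairo → Kigali
Kigali → Bogota
Rabat → Manila
Rabat → Kyoto

Rabat Tokyo Quito Riga Tunis Perth Sofia Oslo Paris Vilnius Dakar Doha Cairo Lagos Kigali Bogota Manila Kyoto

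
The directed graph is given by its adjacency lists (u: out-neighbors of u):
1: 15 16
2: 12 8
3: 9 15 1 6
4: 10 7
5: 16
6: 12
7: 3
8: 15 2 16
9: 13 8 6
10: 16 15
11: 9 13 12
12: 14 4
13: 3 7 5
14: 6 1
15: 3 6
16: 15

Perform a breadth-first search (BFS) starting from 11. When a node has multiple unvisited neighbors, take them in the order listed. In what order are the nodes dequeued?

11 -> 9 -> 13 -> 12 -> 8 -> 6 -> 3 -> 7 -> 5 -> 14 -> 4 -> 15 -> 2 -> 16 -> 1 -> 10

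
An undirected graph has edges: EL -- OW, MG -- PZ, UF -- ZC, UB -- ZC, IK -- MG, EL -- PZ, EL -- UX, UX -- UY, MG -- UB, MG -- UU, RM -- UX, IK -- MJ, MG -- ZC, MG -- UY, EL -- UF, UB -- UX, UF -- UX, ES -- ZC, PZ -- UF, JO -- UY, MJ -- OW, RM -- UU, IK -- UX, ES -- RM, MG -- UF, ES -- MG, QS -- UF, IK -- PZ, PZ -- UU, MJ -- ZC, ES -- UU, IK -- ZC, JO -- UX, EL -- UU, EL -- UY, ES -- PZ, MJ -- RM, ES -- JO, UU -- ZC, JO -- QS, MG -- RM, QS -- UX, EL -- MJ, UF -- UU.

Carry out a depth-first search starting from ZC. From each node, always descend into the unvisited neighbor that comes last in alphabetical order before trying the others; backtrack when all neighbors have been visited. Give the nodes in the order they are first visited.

Visit ZC
ZC → UU
UU → UF
UF → UX
UX → UY
UY → MG
MG → UB
MG → RM
RM → MJ
MJ → OW
OW → EL
EL → PZ
PZ → IK
PZ → ES
ES → JO
JO → QS

ZC, UU, UF, UX, UY, MG, UB, RM, MJ, OW, EL, PZ, IK, ES, JO, QS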